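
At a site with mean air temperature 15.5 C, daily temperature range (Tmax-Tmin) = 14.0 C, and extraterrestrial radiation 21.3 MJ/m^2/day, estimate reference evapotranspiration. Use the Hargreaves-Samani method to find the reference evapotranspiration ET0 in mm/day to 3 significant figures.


Approach: apply the Hargreaves-Samani method, ET0 = 0.0023*(Tmean+17.8)*sqrt(Tmax-Tmin)*0.408*Ra.
ET0 = 0.0023*(15.5+17.8)*sqrt(14.0)*0.408*21.3 = 2.49 mm/day
Therefore the reference evapotranspiration ET0 = 2.49 mm/day.


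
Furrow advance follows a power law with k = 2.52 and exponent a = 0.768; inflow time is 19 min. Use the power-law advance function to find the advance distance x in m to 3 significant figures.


Approach: apply the power-law advance function, x = k*t^a.
x = 2.52 * 19^0.768 = 24.2 m
Therefore the advance distance x = 24.2 m.


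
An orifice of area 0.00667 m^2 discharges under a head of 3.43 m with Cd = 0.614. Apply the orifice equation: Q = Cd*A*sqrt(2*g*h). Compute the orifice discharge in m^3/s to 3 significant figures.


Q = 0.614 * 0.00667 * sqrt(2*9.81*3.43) = 0.0336 m^3/s
Therefore the orifice discharge = 0.0336 m^3/s.


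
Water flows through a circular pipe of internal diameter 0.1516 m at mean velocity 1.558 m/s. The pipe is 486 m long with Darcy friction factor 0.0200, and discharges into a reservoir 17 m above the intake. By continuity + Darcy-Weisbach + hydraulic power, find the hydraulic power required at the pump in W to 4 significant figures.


Approach: apply continuity + Darcy-Weisbach + hydraulic power, Q = A*v; hf = f*(L/D)*(v^2/(2g)); H = static + hf; P = rho*g*Q*H.
Step 1 — flow rate (continuity, Q = A*v):
  A = pi*(0.1516/2)^2 = 0.0180505 m^2
  Q = 0.0180505 * 1.558 = 0.0281226 m^3/s
Step 2 — friction head loss (Darcy-Weisbach):
  hf = 0.0200 * (486/0.1516) * (1.558^2 / (2*9.81))
  hf = 7.93237 m
Step 3 — total head: H = 17 + 7.93237 = 24.9324 m
Step 4 — hydraulic power (P = rho*g*Q*H):
  P = 1000 * 9.81 * 0.0281226 * 24.9324 = 6878 W
Therefore the hydraulic power required at the pump = 6878 W.


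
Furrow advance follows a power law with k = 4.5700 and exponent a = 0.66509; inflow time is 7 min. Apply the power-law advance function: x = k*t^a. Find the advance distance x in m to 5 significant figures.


x = 4.5700 * 7^0.66509 = 16.672 m
Therefore the advance distance x = 16.672 m.


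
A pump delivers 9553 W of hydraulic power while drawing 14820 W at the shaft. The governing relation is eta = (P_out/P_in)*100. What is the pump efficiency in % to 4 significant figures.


eta = (9553 / 14820) * 100 = 64.46 %
Therefore the pump efficiency = 64.46 %.


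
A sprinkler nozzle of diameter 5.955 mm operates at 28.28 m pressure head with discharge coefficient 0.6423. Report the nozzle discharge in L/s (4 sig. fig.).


Approach: apply the orifice equation, Q = Cd*A*sqrt(2*g*h), A = pi*(d/2)^2.
A = pi*(5.955e-3/2)^2 = 2.78518e-05 m^2
Q = 0.6423 * 2.78518e-05 * sqrt(2*9.81*28.28) * 1000 = 0.4214 L/s
Therefore the nozzle discharge = 0.4214 L/s.


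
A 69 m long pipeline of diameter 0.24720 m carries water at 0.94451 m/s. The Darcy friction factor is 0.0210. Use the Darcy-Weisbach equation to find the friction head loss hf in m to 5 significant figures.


Approach: apply the Darcy-Weisbach equation, hf = f*(L/D)*(v^2/(2g)).
hf = 0.0210 * (69/0.24720) * (0.94451^2 / (2*9.81))
hf = 0.26652 m
Therefore the friction head loss hf = 0.26652 m.


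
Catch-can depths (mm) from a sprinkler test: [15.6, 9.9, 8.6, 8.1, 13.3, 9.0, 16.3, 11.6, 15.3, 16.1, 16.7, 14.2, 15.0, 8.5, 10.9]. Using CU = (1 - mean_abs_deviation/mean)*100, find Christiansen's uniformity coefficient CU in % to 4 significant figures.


mean = 12.6067 mm
mean |d_i - mean| = 2.88622 mm
CU = (1 - 2.88622/12.6067)*100 = 77.11 %
Therefore Christiansen's uniformity coefficient CU = 77.11 %.


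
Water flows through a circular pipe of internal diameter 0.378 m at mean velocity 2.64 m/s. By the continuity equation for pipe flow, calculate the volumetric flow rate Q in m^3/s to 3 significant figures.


Approach: apply the continuity equation for pipe flow, Q = A * v with A = pi*(D/2)^2.
A = pi*(0.378/2)^2 = 0.11222 m^2
Q = 0.11222 * 2.64 = 0.296 m^3/s
Therefore the volumetric flow rate Q = 0.296 m^3/s.


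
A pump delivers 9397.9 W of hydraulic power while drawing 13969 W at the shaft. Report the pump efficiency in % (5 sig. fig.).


Approach: apply the efficiency ratio, eta = (P_out/P_in)*100.
eta = (9397.9 / 13969) * 100 = 67.277 %
Therefore the pump efficiency = 67.277 %.


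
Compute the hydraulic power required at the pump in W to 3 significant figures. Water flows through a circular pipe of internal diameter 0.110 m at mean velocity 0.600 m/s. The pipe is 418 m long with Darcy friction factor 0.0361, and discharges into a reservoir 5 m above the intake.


Approach: apply continuity + Darcy-Weisbach + hydraulic power, Q = A*v; hf = f*(L/D)*(v^2/(2g)); H = static + hf; P = rho*g*Q*H.
Step 1 — flow rate (continuity, Q = A*v):
  A = pi*(0.110/2)^2 = 0.0095033 m^2
  Q = 0.0095033 * 0.600 = 0.0057020 m^3/s
Step 2 — friction head loss (Darcy-Weisbach):
  hf = 0.0361 * (418/0.110) * (0.600^2 / (2*9.81))
  hf = 2.5171 m
Step 3 — total head: H = 5 + 2.5171 = 7.5171 m
Step 4 — hydraulic power (P = rho*g*Q*H):
  P = 1000 * 9.81 * 0.0057020 * 7.5171 = 420 W
Therefore the hydraulic power required at the pump = 420 W.


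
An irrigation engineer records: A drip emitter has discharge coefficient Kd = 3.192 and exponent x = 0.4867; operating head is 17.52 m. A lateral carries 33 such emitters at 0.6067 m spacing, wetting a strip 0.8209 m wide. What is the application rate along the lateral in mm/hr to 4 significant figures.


Approach: apply the emitter equation with a lateral mass balance, q = Kd*h^x; Q = n*q; rate = Q/(n*spacing*width).
Step 1 — single emitter flow (q = Kd*h^x):
  q = 3.192 * 17.52^0.4867 = 12.8615 L/hr
Step 2 — total lateral flow: Q = 33 * 12.8615 = 424.429 L/hr
Step 3 — wetted area: A = 33 * 0.6067 * 0.8209 = 16.4353 m^2
Step 4 — application rate: Q/A = 424.429/16.4353 = 25.82 mm/hr
Therefore the application rate along the lateral = 25.82 mm/hr.


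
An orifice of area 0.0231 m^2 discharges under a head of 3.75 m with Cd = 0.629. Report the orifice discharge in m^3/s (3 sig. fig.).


Approach: apply the orifice equation, Q = Cd*A*sqrt(2*g*h).
Q = 0.629 * 0.0231 * sqrt(2*9.81*3.75) = 0.125 m^3/s
Therefore the orifice discharge = 0.125 m^3/s.


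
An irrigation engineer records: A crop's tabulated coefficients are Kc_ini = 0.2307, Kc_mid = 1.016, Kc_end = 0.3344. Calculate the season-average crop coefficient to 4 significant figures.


Approach: apply a simple seasonal average, Kc_avg = (Kc_ini + Kc_mid + Kc_end)/3.
Kc_avg = (0.2307 + 1.016 + 0.3344)/3 = 0.5270
Therefore the season-average crop coefficient = 0.5270.


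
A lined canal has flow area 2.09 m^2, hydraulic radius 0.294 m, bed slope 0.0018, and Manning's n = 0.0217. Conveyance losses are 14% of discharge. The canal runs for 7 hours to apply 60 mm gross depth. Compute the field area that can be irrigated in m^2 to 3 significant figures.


Approach: apply Manning's equation with a conveyance and depth budget, Q = (1/n)*A*R^(2/3)*S^(1/2); Q_field = Q*(1-loss); Area = Q_field*t/(d/1000).
Step 1 — canal discharge (Manning's equation):
  Q = (1/0.0217) * 2.09 * 0.294^(2/3) * 0.0018^(1/2) = 1.8067 m^3/s
Step 2 — delivered flow: Q_field = 1.8067*(1 - 14/100) = 1.5538 m^3/s
Step 3 — volume delivered: V = 1.5538 * 7*3600 = 39155 m^3
Step 4 — area served: A = V / (depth/1000) = 39155 / 0.06 = 653000 m^2
Therefore the field area that can be irrigated = 653000 m^2.


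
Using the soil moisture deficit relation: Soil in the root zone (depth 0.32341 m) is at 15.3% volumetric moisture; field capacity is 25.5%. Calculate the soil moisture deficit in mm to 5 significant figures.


Approach: apply the soil moisture deficit relation, SMD = (FC - theta)/100 * depth * 1000.
SMD = (25.5 - 15.3)/100 * 0.32341 * 1000 = 32.988 mm
Therefore the soil moisture deficit = 32.988 mm.


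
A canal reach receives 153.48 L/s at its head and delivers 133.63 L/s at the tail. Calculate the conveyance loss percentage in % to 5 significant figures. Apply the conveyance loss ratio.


Approach: apply the conveyance loss ratio, loss% = ((Q_head - Q_tail)/Q_head)*100.
loss = ((153.48 - 133.63)/153.48)*100 = 12.933 %
Therefore the conveyance loss percentage = 12.933 %.


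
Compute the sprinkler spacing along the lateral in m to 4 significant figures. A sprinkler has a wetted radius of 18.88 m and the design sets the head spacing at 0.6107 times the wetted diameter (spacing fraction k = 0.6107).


Approach: apply the sprinkler spacing rule (spacing as a fraction of wetted diameter), S = k*(2*R).
S = 0.6107 * (2 * 18.88) = 23.06 m
Therefore the sprinkler spacing along the lateral = 23.06 m.


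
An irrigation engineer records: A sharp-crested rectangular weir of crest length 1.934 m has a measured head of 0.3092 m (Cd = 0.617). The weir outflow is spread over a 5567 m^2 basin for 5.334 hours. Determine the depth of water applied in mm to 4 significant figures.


Approach: apply the rectangular weir equation with a volume-to-depth conversion, Q = (2/3)*Cd*L*sqrt(2g)*H^1.5; d = Q*t/A * 1000.
Step 1 — weir discharge:
  Q = (2/3)*0.617*1.934*sqrt(2*9.81)*0.3092^1.5 = 0.605842 m^3/s
Step 2 — volume: V = 0.605842 * 5.334*3600 = 11633.6 m^3
Step 3 — depth: d = V/A * 1000 = 11633.6/5567 * 1000 = 2090 mm
Therefore the depth of water applied = 2090 mm.


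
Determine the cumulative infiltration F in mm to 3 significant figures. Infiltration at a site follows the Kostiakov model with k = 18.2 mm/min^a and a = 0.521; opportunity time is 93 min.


Approach: apply the Kostiakov infiltration equation, F = k*t^a.
F = 18.2 * 93^0.521 = 193 mm
Therefore the cumulative infiltration F = 193 mm.


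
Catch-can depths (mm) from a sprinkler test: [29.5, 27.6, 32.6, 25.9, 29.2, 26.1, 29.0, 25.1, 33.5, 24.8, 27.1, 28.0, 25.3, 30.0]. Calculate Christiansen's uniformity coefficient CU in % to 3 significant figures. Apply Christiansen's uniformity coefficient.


Approach: apply Christiansen's uniformity coefficient, CU = (1 - mean_abs_deviation/mean)*100.
mean = 28.121 mm
mean |d_i - mean| = 2.1531 mm
CU = (1 - 2.1531/28.121)*100 = 92.3 %
Therefore Christiansen's uniformity coefficient CU = 92.3 %.


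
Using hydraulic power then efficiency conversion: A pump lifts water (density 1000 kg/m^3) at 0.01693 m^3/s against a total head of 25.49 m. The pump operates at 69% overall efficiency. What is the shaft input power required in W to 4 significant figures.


Approach: apply hydraulic power then efficiency conversion, P = rho*g*Q*H; P_in = P/eta.
Step 1 — hydraulic power (P = rho*g*Q*H):
  P = 1000 * 9.81 * 0.01693 * 25.49 = 4233.46 W
Step 2 — input power: P_in = P/eta = 4233.46 / 0.69 = 6135 W
Therefore the shaft input power required = 6135 W.


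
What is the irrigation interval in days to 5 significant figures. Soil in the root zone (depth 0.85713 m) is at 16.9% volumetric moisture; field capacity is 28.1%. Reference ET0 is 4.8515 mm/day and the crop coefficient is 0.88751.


Approach: apply soil-water budget scheduling, SMD = (FC-theta)/100*depth*1000; ETc = ET0*Kc; interval = SMD/ETc.
Step 1 — soil moisture deficit:
  SMD = (28.1 - 16.9)/100 * 0.85713 * 1000 = 95.99856 mm
Step 2 — daily crop ET (ETc = ET0*Kc):
  ETc = 4.8515 * 0.88751 = 4.305755 mm/day
Step 3 — irrigation interval (SMD/ETc):
  interval = 95.99856 / 4.305755 = 22.295 days
Therefore the irrigation interval = 22.295 days.


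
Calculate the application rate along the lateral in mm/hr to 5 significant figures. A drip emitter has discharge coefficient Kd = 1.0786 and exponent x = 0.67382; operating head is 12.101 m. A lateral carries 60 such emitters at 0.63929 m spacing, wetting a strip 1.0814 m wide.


Approach: apply the emitter equation with a lateral mass balance, q = Kd*h^x; Q = n*q; rate = Q/(n*spacing*width).
Step 1 — single emitter flow (q = Kd*h^x):
  q = 1.0786 * 12.101^0.67382 = 5.787447 L/hr
Step 2 — total lateral flow: Q = 60 * 5.787447 = 347.2468 L/hr
Step 3 — wetted area: A = 60 * 0.63929 * 1.0814 = 41.47969 m^2
Step 4 — application rate: Q/A = 347.2468/41.47969 = 8.3715 mm/hr
Therefore the application rate along the lateral = 8.3715 mm/hr.


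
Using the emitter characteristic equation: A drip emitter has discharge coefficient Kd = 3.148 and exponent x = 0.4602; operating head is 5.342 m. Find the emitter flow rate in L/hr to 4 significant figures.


Approach: apply the emitter characteristic equation, q = Kd * h^x.
q = 3.148 * 5.342^0.4602 = 6.807 L/hr
Therefore the emitter flow rate = 6.807 L/hr.


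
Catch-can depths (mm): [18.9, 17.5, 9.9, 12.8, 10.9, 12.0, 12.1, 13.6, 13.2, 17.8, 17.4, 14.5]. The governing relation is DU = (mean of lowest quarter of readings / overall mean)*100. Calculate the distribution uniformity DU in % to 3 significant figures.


sorted lowest 3 of 12: [9.9, 10.9, 12.0] -> mean = 10.933 mm
overall mean = 14.217 mm
DU = (10.933/14.217)*100 = 76.9 %
Therefore the distribution uniformity DU = 76.9 %.


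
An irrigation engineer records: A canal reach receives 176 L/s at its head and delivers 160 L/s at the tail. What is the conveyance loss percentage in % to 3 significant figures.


Approach: apply the conveyance loss ratio, loss% = ((Q_head - Q_tail)/Q_head)*100.
loss = ((176 - 160)/176)*100 = 9.09 %
Therefore the conveyance loss percentage = 9.09 %.


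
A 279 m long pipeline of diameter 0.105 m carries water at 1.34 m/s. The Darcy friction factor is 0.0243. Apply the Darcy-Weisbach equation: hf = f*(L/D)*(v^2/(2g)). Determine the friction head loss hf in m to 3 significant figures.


hf = 0.0243 * (279/0.105) * (1.34^2 / (2*9.81))
hf = 5.91 m
Therefore the friction head loss hf = 5.91 m.


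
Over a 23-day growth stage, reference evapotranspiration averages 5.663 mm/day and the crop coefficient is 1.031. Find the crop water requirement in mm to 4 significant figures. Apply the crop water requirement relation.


Approach: apply the crop water requirement relation, CWR = ET0 * Kc * days.
CWR = 5.663 * 1.031 * 23 = 134.3 mm
Therefore the crop water requirement = 134.3 mm.


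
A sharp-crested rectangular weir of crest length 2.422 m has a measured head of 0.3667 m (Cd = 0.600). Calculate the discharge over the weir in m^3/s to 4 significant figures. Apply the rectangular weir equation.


Approach: apply the rectangular weir equation, Q = (2/3)*Cd*L*sqrt(2g)*H^1.5.
Q = (2/3)*0.600*2.422*sqrt(2*9.81)*0.3667^1.5 = 0.9529 m^3/s
Therefore the discharge over the weir = 0.9529 m^3/s.


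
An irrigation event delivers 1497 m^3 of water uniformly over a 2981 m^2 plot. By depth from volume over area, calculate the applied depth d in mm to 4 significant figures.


Approach: apply depth from volume over area, d = (V/A)*1000.
d = (1497 / 2981) * 1000 = 502.2 mm
Therefore the applied depth d = 502.2 mm.


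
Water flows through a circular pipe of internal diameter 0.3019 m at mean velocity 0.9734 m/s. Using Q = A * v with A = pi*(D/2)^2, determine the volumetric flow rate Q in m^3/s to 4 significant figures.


A = pi*(0.3019/2)^2 = 0.0715840 m^2
Q = 0.0715840 * 0.9734 = 0.06968 m^3/s
Therefore the volumetric flow rate Q = 0.06968 m^3/s.


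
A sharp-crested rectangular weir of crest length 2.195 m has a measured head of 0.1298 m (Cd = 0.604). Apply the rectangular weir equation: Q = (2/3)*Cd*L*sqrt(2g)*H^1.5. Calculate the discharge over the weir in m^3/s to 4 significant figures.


Q = (2/3)*0.604*2.195*sqrt(2*9.81)*0.1298^1.5 = 0.1831 m^3/s
Therefore the discharge over the weir = 0.1831 m^3/s.


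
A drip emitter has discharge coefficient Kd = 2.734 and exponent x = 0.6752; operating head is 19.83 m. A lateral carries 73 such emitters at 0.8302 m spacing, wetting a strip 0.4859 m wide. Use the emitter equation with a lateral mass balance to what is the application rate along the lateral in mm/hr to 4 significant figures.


Approach: apply the emitter equation with a lateral mass balance, q = Kd*h^x; Q = n*q; rate = Q/(n*spacing*width).
Step 1 — single emitter flow (q = Kd*h^x):
  q = 2.734 * 19.83^0.6752 = 20.5471 L/hr
Step 2 — total lateral flow: Q = 73 * 20.5471 = 1499.94 L/hr
Step 3 — wetted area: A = 73 * 0.8302 * 0.4859 = 29.4478 m^2
Step 4 — application rate: Q/A = 1499.94/29.4478 = 50.94 mm/hr
Therefore the application rate along the lateral = 50.94 mm/hr.


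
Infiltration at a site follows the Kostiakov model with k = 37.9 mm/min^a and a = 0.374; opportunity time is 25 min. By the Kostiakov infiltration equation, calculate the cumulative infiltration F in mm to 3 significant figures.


Approach: apply the Kostiakov infiltration equation, F = k*t^a.
F = 37.9 * 25^0.374 = 126 mm
Therefore the cumulative infiltration F = 126 mm.


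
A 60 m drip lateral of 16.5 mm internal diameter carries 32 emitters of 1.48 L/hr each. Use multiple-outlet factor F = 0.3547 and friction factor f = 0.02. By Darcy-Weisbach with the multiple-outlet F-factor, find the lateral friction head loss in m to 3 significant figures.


Approach: apply Darcy-Weisbach with the multiple-outlet F-factor, Q = n*q/(3600*1000) m^3/s; v = Q/A; hf = F*f*(L/D)*(v^2/(2g)).
Q = 32*1.48/(3600*1000) = 1.3156e-05 m^3/s
A = pi*(16.5e-3/2)^2 = 2.1382e-04 m^2, so v = Q/A = 0.061525 m/s
hf = 0.3547*0.02*(60/0.0165)*(0.061525^2/(2*9.81)) = 0.00498 m
Therefore the lateral friction head loss = 0.00498 m.


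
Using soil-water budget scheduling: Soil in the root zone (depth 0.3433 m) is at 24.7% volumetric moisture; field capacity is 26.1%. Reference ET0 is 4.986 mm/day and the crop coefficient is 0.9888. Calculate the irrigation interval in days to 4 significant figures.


Approach: apply soil-water budget scheduling, SMD = (FC-theta)/100*depth*1000; ETc = ET0*Kc; interval = SMD/ETc.
Step 1 — soil moisture deficit:
  SMD = (26.1 - 24.7)/100 * 0.3433 * 1000 = 4.80620 mm
Step 2 — daily crop ET (ETc = ET0*Kc):
  ETc = 4.986 * 0.9888 = 4.93016 mm/day
Step 3 — irrigation interval (SMD/ETc):
  interval = 4.80620 / 4.93016 = 0.9749 days
Therefore the irrigation interval = 0.9749 days.


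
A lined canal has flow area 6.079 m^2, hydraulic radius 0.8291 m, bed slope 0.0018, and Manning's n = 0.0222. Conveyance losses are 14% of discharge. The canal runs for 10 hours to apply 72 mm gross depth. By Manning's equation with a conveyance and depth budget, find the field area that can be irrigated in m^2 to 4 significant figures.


Approach: apply Manning's equation with a conveyance and depth budget, Q = (1/n)*A*R^(2/3)*S^(1/2); Q_field = Q*(1-loss); Area = Q_field*t/(d/1000).
Step 1 — canal discharge (Manning's equation):
  Q = (1/0.0222) * 6.079 * 0.8291^(2/3) * 0.0018^(1/2) = 10.2531 m^3/s
Step 2 — delivered flow: Q_field = 10.2531*(1 - 14/100) = 8.81763 m^3/s
Step 3 — volume delivered: V = 8.81763 * 10*3600 = 317435 m^3
Step 4 — area served: A = V / (depth/1000) = 317435 / 0.072 = 4409000 m^2
Therefore the field area that can be irrigated = 4409000 m^2.


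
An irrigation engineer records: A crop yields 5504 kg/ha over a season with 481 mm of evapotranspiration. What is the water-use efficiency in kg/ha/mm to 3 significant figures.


Approach: apply the water-use efficiency ratio, WUE = yield/ET.
WUE = 5504 / 481 = 11.4 kg/ha/mm
Therefore the water-use efficiency = 11.4 kg/ha/mm.


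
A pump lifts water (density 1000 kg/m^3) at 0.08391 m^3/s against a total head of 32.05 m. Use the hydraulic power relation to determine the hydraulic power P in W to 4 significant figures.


Approach: apply the hydraulic power relation, P = rho*g*Q*H.
P = 1000 * 9.81 * 0.08391 * 32.05 = 26380 W
Therefore the hydraulic power P = 26380 W.


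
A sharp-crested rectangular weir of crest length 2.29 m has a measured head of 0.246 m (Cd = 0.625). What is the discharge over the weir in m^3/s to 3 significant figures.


Approach: apply the rectangular weir equation, Q = (2/3)*Cd*L*sqrt(2g)*H^1.5.
Q = (2/3)*0.625*2.29*sqrt(2*9.81)*0.246^1.5 = 0.516 m^3/s
Therefore the discharge over the weir = 0.516 m^3/s.


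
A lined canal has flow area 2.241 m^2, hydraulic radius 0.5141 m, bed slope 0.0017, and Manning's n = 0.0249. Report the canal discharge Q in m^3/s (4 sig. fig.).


Approach: apply Manning's equation, Q = (1/n)*A*R^(2/3)*S^(1/2).
Q = (1/0.0249) * 2.241 * 0.5141^(2/3) * 0.0017^(1/2) = 2.381 m^3/s
Therefore the canal discharge Q = 2.381 m^3/s.


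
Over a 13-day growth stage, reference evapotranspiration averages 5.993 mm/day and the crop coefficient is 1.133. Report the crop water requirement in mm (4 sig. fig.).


Approach: apply the crop water requirement relation, CWR = ET0 * Kc * days.
CWR = 5.993 * 1.133 * 13 = 88.27 mm
Therefore the crop water requirement = 88.27 mm.


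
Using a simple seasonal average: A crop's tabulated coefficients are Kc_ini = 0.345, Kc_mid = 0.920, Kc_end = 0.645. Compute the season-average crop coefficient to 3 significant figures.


Approach: apply a simple seasonal average, Kc_avg = (Kc_ini + Kc_mid + Kc_end)/3.
Kc_avg = (0.345 + 0.920 + 0.645)/3 = 0.637
Therefore the season-average crop coefficient = 0.637.


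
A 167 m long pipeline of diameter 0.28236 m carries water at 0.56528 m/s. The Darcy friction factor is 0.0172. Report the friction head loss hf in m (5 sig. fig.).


Approach: apply the Darcy-Weisbach equation, hf = f*(L/D)*(v^2/(2g)).
hf = 0.0172 * (167/0.28236) * (0.56528^2 / (2*9.81))
hf = 0.16568 m
Therefore the friction head loss hf = 0.16568 m.


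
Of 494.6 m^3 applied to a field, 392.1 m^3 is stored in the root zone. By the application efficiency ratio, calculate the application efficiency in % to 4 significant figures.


Approach: apply the application efficiency ratio, Ea = (stored/applied)*100.
Ea = (392.1/494.6)*100 = 79.28 %
Therefore the application efficiency = 79.28 %.


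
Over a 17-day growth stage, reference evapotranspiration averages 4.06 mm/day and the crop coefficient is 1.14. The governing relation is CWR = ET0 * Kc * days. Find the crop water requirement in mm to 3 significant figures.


CWR = 4.06 * 1.14 * 17 = 78.7 mm
Therefore the crop water requirement = 78.7 mm.


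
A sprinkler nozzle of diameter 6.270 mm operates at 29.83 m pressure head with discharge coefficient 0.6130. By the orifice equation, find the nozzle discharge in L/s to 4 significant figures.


Approach: apply the orifice equation, Q = Cd*A*sqrt(2*g*h), A = pi*(d/2)^2.
A = pi*(6.270e-3/2)^2 = 3.08763e-05 m^2
Q = 0.6130 * 3.08763e-05 * sqrt(2*9.81*29.83) * 1000 = 0.4579 L/s
Therefore the nozzle discharge = 0.4579 L/s.


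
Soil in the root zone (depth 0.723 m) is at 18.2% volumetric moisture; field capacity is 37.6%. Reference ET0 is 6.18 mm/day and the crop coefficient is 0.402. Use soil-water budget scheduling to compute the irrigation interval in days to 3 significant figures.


Approach: apply soil-water budget scheduling, SMD = (FC-theta)/100*depth*1000; ETc = ET0*Kc; interval = SMD/ETc.
Step 1 — soil moisture deficit:
  SMD = (37.6 - 18.2)/100 * 0.723 * 1000 = 140.26 mm
Step 2 — daily crop ET (ETc = ET0*Kc):
  ETc = 6.18 * 0.402 = 2.4844 mm/day
Step 3 — irrigation interval (SMD/ETc):
  interval = 140.26 / 2.4844 = 56.5 days
Therefore the irrigation interval = 56.5 days.


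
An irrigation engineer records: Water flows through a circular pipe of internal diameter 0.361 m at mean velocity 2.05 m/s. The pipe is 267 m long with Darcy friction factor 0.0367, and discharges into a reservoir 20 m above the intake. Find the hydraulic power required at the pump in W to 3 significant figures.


Approach: apply continuity + Darcy-Weisbach + hydraulic power, Q = A*v; hf = f*(L/D)*(v^2/(2g)); H = static + hf; P = rho*g*Q*H.
Step 1 — flow rate (continuity, Q = A*v):
  A = pi*(0.361/2)^2 = 0.10235 m^2
  Q = 0.10235 * 2.05 = 0.20983 m^3/s
Step 2 — friction head loss (Darcy-Weisbach):
  hf = 0.0367 * (267/0.361) * (2.05^2 / (2*9.81))
  hf = 5.8141 m
Step 3 — total head: H = 20 + 5.8141 = 25.814 m
Step 4 — hydraulic power (P = rho*g*Q*H):
  P = 1000 * 9.81 * 0.20983 * 25.814 = 53100 W
Therefore the hydraulic power required at the pump = 53100 W.


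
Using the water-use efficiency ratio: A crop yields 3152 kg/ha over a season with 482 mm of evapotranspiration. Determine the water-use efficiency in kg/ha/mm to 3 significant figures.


Approach: apply the water-use efficiency ratio, WUE = yield/ET.
WUE = 3152 / 482 = 6.54 kg/ha/mm
Therefore the water-use efficiency = 6.54 kg/ha/mm.


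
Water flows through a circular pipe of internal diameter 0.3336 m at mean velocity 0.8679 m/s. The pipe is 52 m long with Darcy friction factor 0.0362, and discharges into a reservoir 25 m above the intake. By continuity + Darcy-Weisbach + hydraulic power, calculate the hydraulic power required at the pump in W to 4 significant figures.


Approach: apply continuity + Darcy-Weisbach + hydraulic power, Q = A*v; hf = f*(L/D)*(v^2/(2g)); H = static + hf; P = rho*g*Q*H.
Step 1 — flow rate (continuity, Q = A*v):
  A = pi*(0.3336/2)^2 = 0.0874061 m^2
  Q = 0.0874061 * 0.8679 = 0.0758598 m^3/s
Step 2 — friction head loss (Darcy-Weisbach):
  hf = 0.0362 * (52/0.3336) * (0.8679^2 / (2*9.81))
  hf = 0.216634 m
Step 3 — total head: H = 25 + 0.216634 = 25.2166 m
Step 4 — hydraulic power (P = rho*g*Q*H):
  P = 1000 * 9.81 * 0.0758598 * 25.2166 = 18770 W
Therefore the hydraulic power required at the pump = 18770 W.


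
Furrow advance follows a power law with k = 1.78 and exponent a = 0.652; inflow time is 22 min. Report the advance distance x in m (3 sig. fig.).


Approach: apply the power-law advance function, x = k*t^a.
x = 1.78 * 22^0.652 = 13.4 m
Therefore the advance distance x = 13.4 m.


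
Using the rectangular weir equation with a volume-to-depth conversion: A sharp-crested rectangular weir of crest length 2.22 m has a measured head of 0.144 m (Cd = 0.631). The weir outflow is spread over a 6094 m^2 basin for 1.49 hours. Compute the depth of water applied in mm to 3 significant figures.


Approach: apply the rectangular weir equation with a volume-to-depth conversion, Q = (2/3)*Cd*L*sqrt(2g)*H^1.5; d = Q*t/A * 1000.
Step 1 — weir discharge:
  Q = (2/3)*0.631*2.22*sqrt(2*9.81)*0.144^1.5 = 0.22604 m^3/s
Step 2 — volume: V = 0.22604 * 1.49*3600 = 1212.5 m^3
Step 3 — depth: d = V/A * 1000 = 1212.5/6094 * 1000 = 199 mm
Therefore the depth of water applied = 199 mm.


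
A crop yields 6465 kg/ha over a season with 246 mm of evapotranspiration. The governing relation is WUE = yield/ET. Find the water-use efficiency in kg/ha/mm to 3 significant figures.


WUE = 6465 / 246 = 26.3 kg/ha/mm
Therefore the water-use efficiency = 26.3 kg/ha/mm.


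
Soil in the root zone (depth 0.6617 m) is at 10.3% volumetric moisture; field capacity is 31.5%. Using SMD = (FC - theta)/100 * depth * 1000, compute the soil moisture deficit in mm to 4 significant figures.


SMD = (31.5 - 10.3)/100 * 0.6617 * 1000 = 140.3 mm
Therefore the soil moisture deficit = 140.3 mm.


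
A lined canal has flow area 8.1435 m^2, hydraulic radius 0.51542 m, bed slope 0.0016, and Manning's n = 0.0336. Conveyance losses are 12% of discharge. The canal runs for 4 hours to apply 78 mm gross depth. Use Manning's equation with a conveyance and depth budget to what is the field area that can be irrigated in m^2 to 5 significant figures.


Approach: apply Manning's equation with a conveyance and depth budget, Q = (1/n)*A*R^(2/3)*S^(1/2); Q_field = Q*(1-loss); Area = Q_field*t/(d/1000).
Step 1 — canal discharge (Manning's equation):
  Q = (1/0.0336) * 8.1435 * 0.51542^(2/3) * 0.0016^(1/2) = 6.232170 m^3/s
Step 2 — delivered flow: Q_field = 6.232170*(1 - 12/100) = 5.484310 m^3/s
Step 3 — volume delivered: V = 5.484310 * 4*3600 = 78974.06 m^3
Step 4 — area served: A = V / (depth/1000) = 78974.06 / 0.078 = 1012500 m^2
Therefore the field area that can be irrigated = 1012500 m^2.


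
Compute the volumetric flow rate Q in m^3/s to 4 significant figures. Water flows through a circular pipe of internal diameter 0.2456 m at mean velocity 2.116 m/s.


Approach: apply the continuity equation for pipe flow, Q = A * v with A = pi*(D/2)^2.
A = pi*(0.2456/2)^2 = 0.0473747 m^2
Q = 0.0473747 * 2.116 = 0.1002 m^3/s
Therefore the volumetric flow rate Q = 0.1002 m^3/s.


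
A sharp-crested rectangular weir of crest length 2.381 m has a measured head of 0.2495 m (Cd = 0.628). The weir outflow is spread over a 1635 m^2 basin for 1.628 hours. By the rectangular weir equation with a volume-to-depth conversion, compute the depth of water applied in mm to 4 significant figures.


Approach: apply the rectangular weir equation with a volume-to-depth conversion, Q = (2/3)*Cd*L*sqrt(2g)*H^1.5; d = Q*t/A * 1000.
Step 1 — weir discharge:
  Q = (2/3)*0.628*2.381*sqrt(2*9.81)*0.2495^1.5 = 0.550279 m^3/s
Step 2 — volume: V = 0.550279 * 1.628*3600 = 3225.08 m^3
Step 3 — depth: d = V/A * 1000 = 3225.08/1635 * 1000 = 1973 mm
Therefore the depth of water applied = 1973 mm.


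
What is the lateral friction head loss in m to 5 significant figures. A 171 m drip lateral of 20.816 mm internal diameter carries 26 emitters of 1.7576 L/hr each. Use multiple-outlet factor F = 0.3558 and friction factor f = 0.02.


Approach: apply Darcy-Weisbach with the multiple-outlet F-factor, Q = n*q/(3600*1000) m^3/s; v = Q/A; hf = F*f*(L/D)*(v^2/(2g)).
Q = 26*1.7576/(3600*1000) = 1.269378e-05 m^3/s
A = pi*(20.816e-3/2)^2 = 3.403176e-04 m^2, so v = Q/A = 0.03729980 m/s
hf = 0.3558*0.02*(171/0.020816)*(0.03729980^2/(2*9.81)) = 0.0041452 m
Therefore the lateral friction head loss = 0.0041452 m.


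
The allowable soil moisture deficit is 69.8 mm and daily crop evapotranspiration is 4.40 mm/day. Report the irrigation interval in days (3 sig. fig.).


Approach: apply the irrigation interval relation, interval = SMD / ETc.
interval = 69.8 / 4.40 = 15.9 days
Therefore the irrigation interval = 15.9 days.


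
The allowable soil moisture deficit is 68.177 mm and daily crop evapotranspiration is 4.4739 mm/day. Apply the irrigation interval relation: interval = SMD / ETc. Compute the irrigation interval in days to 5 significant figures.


interval = 68.177 / 4.4739 = 15.239 days
Therefore the irrigation interval = 15.239 days.


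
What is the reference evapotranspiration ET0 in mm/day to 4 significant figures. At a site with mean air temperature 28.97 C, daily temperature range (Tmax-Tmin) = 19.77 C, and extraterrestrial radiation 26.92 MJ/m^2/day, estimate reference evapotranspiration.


Approach: apply the Hargreaves-Samani method, ET0 = 0.0023*(Tmean+17.8)*sqrt(Tmax-Tmin)*0.408*Ra.
ET0 = 0.0023*(28.97+17.8)*sqrt(19.77)*0.408*26.92 = 5.253 mm/day
Therefore the reference evapotranspiration ET0 = 5.253 mm/day.


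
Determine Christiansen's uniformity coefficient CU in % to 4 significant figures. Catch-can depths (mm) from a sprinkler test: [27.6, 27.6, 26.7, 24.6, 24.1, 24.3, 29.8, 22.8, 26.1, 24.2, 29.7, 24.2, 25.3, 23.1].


Approach: apply Christiansen's uniformity coefficient, CU = (1 - mean_abs_deviation/mean)*100.
mean = 25.7214 mm
mean |d_i - mean| = 1.88163 mm
CU = (1 - 1.88163/25.7214)*100 = 92.68 %
Therefore Christiansen's uniformity coefficient CU = 92.68 %.


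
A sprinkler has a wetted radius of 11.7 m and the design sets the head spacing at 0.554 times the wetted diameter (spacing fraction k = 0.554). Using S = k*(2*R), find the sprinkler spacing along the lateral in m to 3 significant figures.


S = 0.554 * (2 * 11.7) = 13.0 m
Therefore the sprinkler spacing along the lateral = 13.0 m.


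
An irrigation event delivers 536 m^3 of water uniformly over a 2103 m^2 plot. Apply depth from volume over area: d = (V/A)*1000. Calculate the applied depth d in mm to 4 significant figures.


d = (536 / 2103) * 1000 = 254.9 mm
Therefore the applied depth d = 254.9 mm.


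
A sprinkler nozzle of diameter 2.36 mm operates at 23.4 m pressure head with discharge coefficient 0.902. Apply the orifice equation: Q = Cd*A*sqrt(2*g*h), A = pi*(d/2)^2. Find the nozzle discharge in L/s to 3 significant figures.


A = pi*(2.36e-3/2)^2 = 4.3744e-06 m^2
Q = 0.902 * 4.3744e-06 * sqrt(2*9.81*23.4) * 1000 = 0.0845 L/s
Therefore the nozzle discharge = 0.0845 L/s.


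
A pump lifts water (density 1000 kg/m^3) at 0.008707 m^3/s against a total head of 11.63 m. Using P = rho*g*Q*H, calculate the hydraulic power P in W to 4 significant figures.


P = 1000 * 9.81 * 0.008707 * 11.63 = 993.4 W
Therefore the hydraulic power P = 993.4 W.


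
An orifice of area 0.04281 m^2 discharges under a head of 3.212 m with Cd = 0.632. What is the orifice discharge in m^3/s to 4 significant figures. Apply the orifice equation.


Approach: apply the orifice equation, Q = Cd*A*sqrt(2*g*h).
Q = 0.632 * 0.04281 * sqrt(2*9.81*3.212) = 0.2148 m^3/s
Therefore the orifice discharge = 0.2148 m^3/s.


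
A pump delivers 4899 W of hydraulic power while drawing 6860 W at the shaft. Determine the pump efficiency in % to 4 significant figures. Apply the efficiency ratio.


Approach: apply the efficiency ratio, eta = (P_out/P_in)*100.
eta = (4899 / 6860) * 100 = 71.41 %
Therefore the pump efficiency = 71.41 %.


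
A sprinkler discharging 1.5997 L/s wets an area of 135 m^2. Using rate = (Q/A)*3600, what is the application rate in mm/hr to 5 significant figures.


rate = (1.5997 / 135) * 3600 = 42.659 mm/hr
Therefore the application rate = 42.659 mm/hr.


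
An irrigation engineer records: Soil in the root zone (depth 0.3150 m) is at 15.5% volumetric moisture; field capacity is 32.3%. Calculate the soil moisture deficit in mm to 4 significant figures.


Approach: apply the soil moisture deficit relation, SMD = (FC - theta)/100 * depth * 1000.
SMD = (32.3 - 15.5)/100 * 0.3150 * 1000 = 52.92 mm
Therefore the soil moisture deficit = 52.92 mm.


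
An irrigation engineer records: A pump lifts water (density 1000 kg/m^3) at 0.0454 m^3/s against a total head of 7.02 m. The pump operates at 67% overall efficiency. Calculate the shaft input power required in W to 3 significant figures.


Approach: apply hydraulic power then efficiency conversion, P = rho*g*Q*H; P_in = P/eta.
Step 1 — hydraulic power (P = rho*g*Q*H):
  P = 1000 * 9.81 * 0.0454 * 7.02 = 3126.5 W
Step 2 — input power: P_in = P/eta = 3126.5 / 0.67 = 4670 W
Therefore the shaft input power required = 4670 W.


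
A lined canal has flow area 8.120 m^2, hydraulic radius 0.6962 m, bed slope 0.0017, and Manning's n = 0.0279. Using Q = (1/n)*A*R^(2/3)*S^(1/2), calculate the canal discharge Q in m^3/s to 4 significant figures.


Q = (1/0.0279) * 8.120 * 0.6962^(2/3) * 0.0017^(1/2) = 9.426 m^3/s
Therefore the canal discharge Q = 9.426 m^3/s.


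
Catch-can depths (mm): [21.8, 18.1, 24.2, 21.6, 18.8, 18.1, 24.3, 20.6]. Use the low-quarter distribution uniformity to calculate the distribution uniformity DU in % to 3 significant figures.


Approach: apply the low-quarter distribution uniformity, DU = (mean of lowest quarter of readings / overall mean)*100.
sorted lowest 2 of 8: [18.1, 18.1] -> mean = 18.100 mm
overall mean = 20.938 mm
DU = (18.100/20.938)*100 = 86.4 %
Therefore the distribution uniformity DU = 86.4 %.


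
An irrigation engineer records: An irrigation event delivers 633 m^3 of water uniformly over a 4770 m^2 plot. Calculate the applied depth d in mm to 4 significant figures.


Approach: apply depth from volume over area, d = (V/A)*1000.
d = (633 / 4770) * 1000 = 132.7 mm
Therefore the applied depth d = 132.7 mm.


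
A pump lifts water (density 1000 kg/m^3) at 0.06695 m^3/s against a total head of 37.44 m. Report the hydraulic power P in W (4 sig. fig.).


Approach: apply the hydraulic power relation, P = rho*g*Q*H.
P = 1000 * 9.81 * 0.06695 * 37.44 = 24590 W
Therefore the hydraulic power P = 24590 W.


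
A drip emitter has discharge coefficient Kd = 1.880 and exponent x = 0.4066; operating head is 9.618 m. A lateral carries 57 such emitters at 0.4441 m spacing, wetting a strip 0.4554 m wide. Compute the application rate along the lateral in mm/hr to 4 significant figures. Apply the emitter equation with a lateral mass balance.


Approach: apply the emitter equation with a lateral mass balance, q = Kd*h^x; Q = n*q; rate = Q/(n*spacing*width).
Step 1 — single emitter flow (q = Kd*h^x):
  q = 1.880 * 9.618^0.4066 = 4.71933 L/hr
Step 2 — total lateral flow: Q = 57 * 4.71933 = 269.002 L/hr
Step 3 — wetted area: A = 57 * 0.4441 * 0.4554 = 11.5279 m^2
Step 4 — application rate: Q/A = 269.002/11.5279 = 23.33 mm/hr
Therefore the application rate along the lateral = 23.33 mm/hr.


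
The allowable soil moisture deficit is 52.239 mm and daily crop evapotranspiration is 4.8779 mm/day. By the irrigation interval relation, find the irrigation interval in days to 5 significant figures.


Approach: apply the irrigation interval relation, interval = SMD / ETc.
interval = 52.239 / 4.8779 = 10.709 days
Therefore the irrigation interval = 10.709 days.


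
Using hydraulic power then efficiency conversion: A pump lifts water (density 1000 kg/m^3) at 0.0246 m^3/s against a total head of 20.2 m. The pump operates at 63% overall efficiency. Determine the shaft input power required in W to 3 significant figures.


Approach: apply hydraulic power then efficiency conversion, P = rho*g*Q*H; P_in = P/eta.
Step 1 — hydraulic power (P = rho*g*Q*H):
  P = 1000 * 9.81 * 0.0246 * 20.2 = 4874.8 W
Step 2 — input power: P_in = P/eta = 4874.8 / 0.63 = 7740 W
Therefore the shaft input power required = 7740 W.


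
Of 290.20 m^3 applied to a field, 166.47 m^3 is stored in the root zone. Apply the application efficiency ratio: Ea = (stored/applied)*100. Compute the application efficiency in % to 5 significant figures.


Ea = (166.47/290.20)*100 = 57.364 %
Therefore the application efficiency = 57.364 %.


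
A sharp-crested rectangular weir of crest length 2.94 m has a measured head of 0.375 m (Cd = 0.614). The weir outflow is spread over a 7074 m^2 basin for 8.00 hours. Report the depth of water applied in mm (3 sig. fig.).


Approach: apply the rectangular weir equation with a volume-to-depth conversion, Q = (2/3)*Cd*L*sqrt(2g)*H^1.5; d = Q*t/A * 1000.
Step 1 — weir discharge:
  Q = (2/3)*0.614*2.94*sqrt(2*9.81)*0.375^1.5 = 1.2241 m^3/s
Step 2 — volume: V = 1.2241 * 8.00*3600 = 35254 m^3
Step 3 — depth: d = V/A * 1000 = 35254/7074 * 1000 = 4980 mm
Therefore the depth of water applied = 4980 mm.


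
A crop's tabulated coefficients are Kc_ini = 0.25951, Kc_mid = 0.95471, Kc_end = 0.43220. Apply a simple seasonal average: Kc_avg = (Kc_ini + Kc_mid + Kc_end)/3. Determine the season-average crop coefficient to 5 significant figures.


Kc_avg = (0.25951 + 0.95471 + 0.43220)/3 = 0.54881
Therefore the season-average crop coefficient = 0.54881.


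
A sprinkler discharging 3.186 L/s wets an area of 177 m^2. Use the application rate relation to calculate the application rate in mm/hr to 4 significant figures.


Approach: apply the application rate relation, rate = (Q/A)*3600.
rate = (3.186 / 177) * 3600 = 64.80 mm/hr
Therefore the application rate = 64.80 mm/hr.


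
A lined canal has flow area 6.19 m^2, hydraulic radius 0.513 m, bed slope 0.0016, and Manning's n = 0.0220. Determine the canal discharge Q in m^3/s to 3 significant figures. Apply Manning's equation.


Approach: apply Manning's equation, Q = (1/n)*A*R^(2/3)*S^(1/2).
Q = (1/0.0220) * 6.19 * 0.513^(2/3) * 0.0016^(1/2) = 7.21 m^3/s
Therefore the canal discharge Q = 7.21 m^3/s.


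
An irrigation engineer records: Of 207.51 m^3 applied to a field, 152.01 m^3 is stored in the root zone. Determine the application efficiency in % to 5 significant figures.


Approach: apply the application efficiency ratio, Ea = (stored/applied)*100.
Ea = (152.01/207.51)*100 = 73.254 %
Therefore the application efficiency = 73.254 %.


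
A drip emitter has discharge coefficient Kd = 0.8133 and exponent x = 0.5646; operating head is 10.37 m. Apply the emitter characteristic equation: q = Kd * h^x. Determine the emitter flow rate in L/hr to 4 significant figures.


q = 0.8133 * 10.37^0.5646 = 3.046 L/hr
Therefore the emitter flow rate = 3.046 L/hr.
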